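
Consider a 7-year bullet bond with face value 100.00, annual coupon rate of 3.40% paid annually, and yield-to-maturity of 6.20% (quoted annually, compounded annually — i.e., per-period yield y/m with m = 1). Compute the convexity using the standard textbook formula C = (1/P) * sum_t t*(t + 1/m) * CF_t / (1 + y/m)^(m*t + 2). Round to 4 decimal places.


Answer: Convexity = 42.9000

Derivation:
Coupon per period c = face * coupon_rate / m = 3.400000
Periods per year m = 1; per-period yield y/m = 0.062000
Number of cashflows N = 7
Cashflows (t years, CF_t, discount factor 1/(1+y/m)^(m*t), PV):
  t = 1.0000: CF_t = 3.400000, DF = 0.941620, PV = 3.201507
  t = 2.0000: CF_t = 3.400000, DF = 0.886647, PV = 3.014601
  t = 3.0000: CF_t = 3.400000, DF = 0.834885, PV = 2.838608
  t = 4.0000: CF_t = 3.400000, DF = 0.786144, PV = 2.672889
  t = 5.0000: CF_t = 3.400000, DF = 0.740248, PV = 2.516844
  t = 6.0000: CF_t = 3.400000, DF = 0.697032, PV = 2.369910
  t = 7.0000: CF_t = 103.400000, DF = 0.656339, PV = 67.865479
Price P = sum_t PV_t = 84.479838
Convexity numerator sum_t t*(t + 1/m) * CF_t / (1+y/m)^(m*t + 2):
  t = 1.0000: term = 5.677215
  t = 2.0000: term = 16.037331
  t = 3.0000: term = 30.202130
  t = 4.0000: term = 47.398196
  t = 5.0000: term = 66.946604
  t = 6.0000: term = 88.253528
  t = 7.0000: term = 3369.674218
Convexity = (1/P) * sum = 3624.189223 / 84.479838 = 42.900050


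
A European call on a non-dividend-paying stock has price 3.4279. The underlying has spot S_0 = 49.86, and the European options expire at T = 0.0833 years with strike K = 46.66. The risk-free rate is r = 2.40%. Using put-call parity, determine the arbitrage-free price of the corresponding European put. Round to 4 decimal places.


Answer: Put price = 0.1347

Derivation:
Put-call parity: C - P = S_0 * exp(-qT) - K * exp(-rT).
S_0 * exp(-qT) = 49.8600 * 1.00000000 = 49.86000000
K * exp(-rT) = 46.6600 * 0.99800280 = 46.56681051
P = C - S*exp(-qT) + K*exp(-rT)
P = 3.4279 - 49.86000000 + 46.56681051 = 0.1347


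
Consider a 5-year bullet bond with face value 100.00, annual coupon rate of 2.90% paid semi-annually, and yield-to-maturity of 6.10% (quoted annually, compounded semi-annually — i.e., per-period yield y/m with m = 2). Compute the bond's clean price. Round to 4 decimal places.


Answer: Price = 86.3864

Derivation:
Coupon per period c = face * coupon_rate / m = 1.450000
Periods per year m = 2; per-period yield y/m = 0.030500
Number of cashflows N = 10
Cashflows (t years, CF_t, discount factor 1/(1+y/m)^(m*t), PV):
  t = 0.5000: CF_t = 1.450000, DF = 0.970403, PV = 1.407084
  t = 1.0000: CF_t = 1.450000, DF = 0.941681, PV = 1.365438
  t = 1.5000: CF_t = 1.450000, DF = 0.913810, PV = 1.325025
  t = 2.0000: CF_t = 1.450000, DF = 0.886764, PV = 1.285808
  t = 2.5000: CF_t = 1.450000, DF = 0.860518, PV = 1.247751
  t = 3.0000: CF_t = 1.450000, DF = 0.835049, PV = 1.210821
  t = 3.5000: CF_t = 1.450000, DF = 0.810334, PV = 1.174984
  t = 4.0000: CF_t = 1.450000, DF = 0.786350, PV = 1.140208
  t = 4.5000: CF_t = 1.450000, DF = 0.763076, PV = 1.106461
  t = 5.0000: CF_t = 101.450000, DF = 0.740491, PV = 75.122856
Price P = sum_t PV_t = 86.386436


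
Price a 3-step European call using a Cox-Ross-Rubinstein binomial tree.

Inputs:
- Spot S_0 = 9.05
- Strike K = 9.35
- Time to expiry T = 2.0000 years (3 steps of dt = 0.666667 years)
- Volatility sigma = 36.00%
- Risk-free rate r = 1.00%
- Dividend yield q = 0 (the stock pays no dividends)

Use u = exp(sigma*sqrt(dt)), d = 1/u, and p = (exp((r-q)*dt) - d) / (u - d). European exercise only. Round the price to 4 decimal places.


dt = T/N = 0.666667
u = exp(sigma*sqrt(dt)) = 1.341702; d = 1/u = 0.745322
p = (exp((r-q)*dt) - d) / (u - d) = 0.438256
Discount per step: exp(-r*dt) = 0.993356
Stock lattice S(k, i) with i counting down-moves:
  k=0: S(0,0) = 9.0500
  k=1: S(1,0) = 12.1424; S(1,1) = 6.7452
  k=2: S(2,0) = 16.2915; S(2,1) = 9.0500; S(2,2) = 5.0273
  k=3: S(3,0) = 21.8583; S(3,1) = 12.1424; S(3,2) = 6.7452; S(3,3) = 3.7470
Terminal payoffs V(N, i) = max(S_T - K, 0):
  V(3,0) = 12.508308; V(3,1) = 2.792401; V(3,2) = 0.000000; V(3,3) = 0.000000
Backward induction: V(k, i) = exp(-r*dt) * [p * V(k+1, i) + (1-p) * V(k+1, i+1)].
  V(2,0) = exp(-r*dt) * [p*12.508308 + (1-p)*2.792401] = 7.003606
  V(2,1) = exp(-r*dt) * [p*2.792401 + (1-p)*0.000000] = 1.215654
  V(2,2) = exp(-r*dt) * [p*0.000000 + (1-p)*0.000000] = 0.000000
  V(1,0) = exp(-r*dt) * [p*7.003606 + (1-p)*1.215654] = 3.727326
  V(1,1) = exp(-r*dt) * [p*1.215654 + (1-p)*0.000000] = 0.529228
  V(0,0) = exp(-r*dt) * [p*3.727326 + (1-p)*0.529228] = 1.917983

Answer: Price = V(0,0) = 1.9180


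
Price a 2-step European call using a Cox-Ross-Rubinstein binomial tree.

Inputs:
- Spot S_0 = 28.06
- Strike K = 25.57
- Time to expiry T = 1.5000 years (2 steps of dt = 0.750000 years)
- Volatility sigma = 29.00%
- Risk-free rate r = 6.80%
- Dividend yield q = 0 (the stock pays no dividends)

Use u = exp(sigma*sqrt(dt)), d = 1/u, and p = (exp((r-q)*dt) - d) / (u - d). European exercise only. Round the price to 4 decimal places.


dt = T/N = 0.750000
u = exp(sigma*sqrt(dt)) = 1.285500; d = 1/u = 0.777908
p = (exp((r-q)*dt) - d) / (u - d) = 0.540622
Discount per step: exp(-r*dt) = 0.950279
Stock lattice S(k, i) with i counting down-moves:
  k=0: S(0,0) = 28.0600
  k=1: S(1,0) = 36.0711; S(1,1) = 21.8281
  k=2: S(2,0) = 46.3694; S(2,1) = 28.0600; S(2,2) = 16.9802
Terminal payoffs V(N, i) = max(S_T - K, 0):
  V(2,0) = 20.799402; V(2,1) = 2.490000; V(2,2) = 0.000000
Backward induction: V(k, i) = exp(-r*dt) * [p * V(k+1, i) + (1-p) * V(k+1, i+1)].
  V(1,0) = exp(-r*dt) * [p*20.799402 + (1-p)*2.490000] = 11.772491
  V(1,1) = exp(-r*dt) * [p*2.490000 + (1-p)*0.000000] = 1.279216
  V(0,0) = exp(-r*dt) * [p*11.772491 + (1-p)*1.279216] = 6.606441

Answer: Price = V(0,0) = 6.6064


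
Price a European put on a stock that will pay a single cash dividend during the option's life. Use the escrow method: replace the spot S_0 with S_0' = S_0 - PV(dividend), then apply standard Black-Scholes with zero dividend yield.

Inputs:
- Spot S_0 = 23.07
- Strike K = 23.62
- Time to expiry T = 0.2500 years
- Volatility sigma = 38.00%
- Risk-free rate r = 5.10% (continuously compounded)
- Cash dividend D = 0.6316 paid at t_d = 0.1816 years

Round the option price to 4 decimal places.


PV(D) = D * exp(-r * t_d) = 0.6316 * 0.99078116 = 0.62577738
S_0' = S_0 - PV(D) = 23.0700 - 0.62577738 = 22.44422262
d1 = (ln(S_0'/K) + (r + sigma^2/2)*T) / (sigma*sqrt(T)) = -0.10663460
d2 = d1 - sigma*sqrt(T) = -0.29663460
exp(-rT) = 0.98733094
N(-d1) = 0.54246057; N(-d2) = 0.61662725
P = K * exp(-rT) * N(-d2) - S_0' * N(-d1) = 23.6200 * 0.98733094 * 0.61662725 - 22.44422262 * 0.54246057 = 2.2051

Answer: Price = 2.2051


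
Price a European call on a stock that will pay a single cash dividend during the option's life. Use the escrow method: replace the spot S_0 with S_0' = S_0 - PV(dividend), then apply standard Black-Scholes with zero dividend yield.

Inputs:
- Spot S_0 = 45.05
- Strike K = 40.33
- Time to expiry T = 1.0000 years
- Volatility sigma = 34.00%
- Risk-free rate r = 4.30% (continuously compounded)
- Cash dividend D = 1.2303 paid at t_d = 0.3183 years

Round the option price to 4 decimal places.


Answer: Price = 8.5440

Derivation:
PV(D) = D * exp(-r * t_d) = 1.2303 * 0.98640634 = 1.21357572
S_0' = S_0 - PV(D) = 45.0500 - 1.21357572 = 43.83642428
d1 = (ln(S_0'/K) + (r + sigma^2/2)*T) / (sigma*sqrt(T)) = 0.54167490
d2 = d1 - sigma*sqrt(T) = 0.20167490
exp(-rT) = 0.95791139
N(d1) = 0.70597876; N(d2) = 0.57991456
C = S_0' * N(d1) - K * exp(-rT) * N(d2) = 43.83642428 * 0.70597876 - 40.3300 * 0.95791139 * 0.57991456 = 8.5440


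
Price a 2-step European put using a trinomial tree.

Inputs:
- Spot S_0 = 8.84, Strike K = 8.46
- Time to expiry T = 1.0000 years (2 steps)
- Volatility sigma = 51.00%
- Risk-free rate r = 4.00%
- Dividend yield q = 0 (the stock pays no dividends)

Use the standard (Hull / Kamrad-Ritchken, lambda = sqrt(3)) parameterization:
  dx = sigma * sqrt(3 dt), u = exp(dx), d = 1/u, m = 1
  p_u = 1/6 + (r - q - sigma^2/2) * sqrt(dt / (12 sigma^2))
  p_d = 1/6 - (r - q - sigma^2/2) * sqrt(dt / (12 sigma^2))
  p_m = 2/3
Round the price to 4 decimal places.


dt = T/N = 0.500000; dx = sigma*sqrt(3*dt) = 0.624620
u = exp(dx) = 1.867536; d = 1/u = 0.535465
p_u = 0.130625, p_m = 0.666667, p_d = 0.202709
Discount per step: exp(-r*dt) = 0.980199
Stock lattice S(k, j) with j the centered position index:
  k=0: S(0,+0) = 8.8400
  k=1: S(1,-1) = 4.7335; S(1,+0) = 8.8400; S(1,+1) = 16.5090
  k=2: S(2,-2) = 2.5346; S(2,-1) = 4.7335; S(2,+0) = 8.8400; S(2,+1) = 16.5090; S(2,+2) = 30.8312
Terminal payoffs V(N, j) = max(K - S_T, 0):
  V(2,-2) = 5.925371; V(2,-1) = 3.726490; V(2,+0) = 0.000000; V(2,+1) = 0.000000; V(2,+2) = 0.000000
Backward induction: V(k, j) = exp(-r*dt) * [p_u * V(k+1, j+1) + p_m * V(k+1, j) + p_d * V(k+1, j-1)]
  V(1,-1) = exp(-r*dt) * [p_u*0.000000 + p_m*3.726490 + p_d*5.925371] = 3.612474
  V(1,+0) = exp(-r*dt) * [p_u*0.000000 + p_m*0.000000 + p_d*3.726490] = 0.740434
  V(1,+1) = exp(-r*dt) * [p_u*0.000000 + p_m*0.000000 + p_d*0.000000] = 0.000000
  V(0,+0) = exp(-r*dt) * [p_u*0.000000 + p_m*0.740434 + p_d*3.612474] = 1.201627

Answer: Price = V(0,0) = 1.2016


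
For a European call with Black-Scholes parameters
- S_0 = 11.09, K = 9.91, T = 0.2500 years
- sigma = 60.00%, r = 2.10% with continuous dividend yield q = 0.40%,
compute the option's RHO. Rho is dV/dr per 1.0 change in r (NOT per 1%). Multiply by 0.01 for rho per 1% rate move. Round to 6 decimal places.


d1 = 0.5391648434; d2 = 0.2391648434
phi(d1) = 0.3449734238; exp(-qT) = 0.9990004998; exp(-rT) = 0.9947637572
N(d2) = 0.5945111187
Rho = K*T*exp(-rT)*N(d2) = 9.9100 * 0.2500 * 0.9947637572 * 0.5945111187 = 1.465189

Answer: Rho = 1.465189


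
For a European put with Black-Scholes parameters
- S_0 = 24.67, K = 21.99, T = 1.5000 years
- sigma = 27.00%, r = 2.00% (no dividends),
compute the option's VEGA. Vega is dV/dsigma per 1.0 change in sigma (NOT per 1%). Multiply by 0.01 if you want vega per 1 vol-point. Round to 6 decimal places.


Answer: Vega = 10.045017

Derivation:
d1 = 0.6038298432; d2 = 0.2731487279
phi(d1) = 0.3324573250; exp(-qT) = 1.0000000000; exp(-rT) = 0.9704455335
Vega = S * exp(-qT) * phi(d1) * sqrt(T) = 24.6700 * 1.0000000000 * 0.3324573250 * 1.2247448714 = 10.045017


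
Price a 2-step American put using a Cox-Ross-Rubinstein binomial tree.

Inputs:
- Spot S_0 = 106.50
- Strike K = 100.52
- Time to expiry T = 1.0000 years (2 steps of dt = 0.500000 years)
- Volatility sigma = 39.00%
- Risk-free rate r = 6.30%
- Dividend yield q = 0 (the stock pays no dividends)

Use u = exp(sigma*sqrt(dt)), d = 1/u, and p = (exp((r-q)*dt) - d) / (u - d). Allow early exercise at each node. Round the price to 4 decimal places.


Answer: Price = V(0,0) = 9.7527

Derivation:
dt = T/N = 0.500000
u = exp(sigma*sqrt(dt)) = 1.317547; d = 1/u = 0.758986
p = (exp((r-q)*dt) - d) / (u - d) = 0.488783
Discount per step: exp(-r*dt) = 0.968991
Stock lattice S(k, i) with i counting down-moves:
  k=0: S(0,0) = 106.5000
  k=1: S(1,0) = 140.3188; S(1,1) = 80.8320
  k=2: S(2,0) = 184.8765; S(2,1) = 106.5000; S(2,2) = 61.3504
Terminal payoffs V(N, i) = max(K - S_T, 0):
  V(2,0) = 0.000000; V(2,1) = 0.000000; V(2,2) = 39.169600
Backward induction: V(k, i) = exp(-r*dt) * [p * V(k+1, i) + (1-p) * V(k+1, i+1)]; then take max(V_cont, immediate exercise) for American.
  V(1,0) = exp(-r*dt) * [p*0.000000 + (1-p)*0.000000] = 0.000000; exercise = 0.000000; V(1,0) = max -> 0.000000
  V(1,1) = exp(-r*dt) * [p*0.000000 + (1-p)*39.169600] = 19.403224; exercise = 19.687967; V(1,1) = max -> 19.687967
  V(0,0) = exp(-r*dt) * [p*0.000000 + (1-p)*19.687967] = 9.752717; exercise = 0.000000; V(0,0) = max -> 9.752717


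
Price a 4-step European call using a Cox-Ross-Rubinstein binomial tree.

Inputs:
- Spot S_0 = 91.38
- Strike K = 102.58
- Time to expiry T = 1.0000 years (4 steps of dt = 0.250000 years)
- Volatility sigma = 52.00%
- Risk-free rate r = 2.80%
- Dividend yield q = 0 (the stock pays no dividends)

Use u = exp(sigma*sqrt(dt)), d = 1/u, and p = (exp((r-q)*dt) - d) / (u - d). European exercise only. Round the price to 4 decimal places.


dt = T/N = 0.250000
u = exp(sigma*sqrt(dt)) = 1.296930; d = 1/u = 0.771052
p = (exp((r-q)*dt) - d) / (u - d) = 0.448721
Discount per step: exp(-r*dt) = 0.993024
Stock lattice S(k, i) with i counting down-moves:
  k=0: S(0,0) = 91.3800
  k=1: S(1,0) = 118.5135; S(1,1) = 70.4587
  k=2: S(2,0) = 153.7037; S(2,1) = 91.3800; S(2,2) = 54.3273
  k=3: S(3,0) = 199.3429; S(3,1) = 118.5135; S(3,2) = 70.4587; S(3,3) = 41.8891
  k=4: S(4,0) = 258.5339; S(4,1) = 153.7037; S(4,2) = 91.3800; S(4,3) = 54.3273; S(4,4) = 32.2987
Terminal payoffs V(N, i) = max(S_T - K, 0):
  V(4,0) = 155.953851; V(4,1) = 51.123687; V(4,2) = 0.000000; V(4,3) = 0.000000; V(4,4) = 0.000000
Backward induction: V(k, i) = exp(-r*dt) * [p * V(k+1, i) + (1-p) * V(k+1, i+1)].
  V(3,0) = exp(-r*dt) * [p*155.953851 + (1-p)*51.123687] = 97.478488
  V(3,1) = exp(-r*dt) * [p*51.123687 + (1-p)*0.000000] = 22.780274
  V(3,2) = exp(-r*dt) * [p*0.000000 + (1-p)*0.000000] = 0.000000
  V(3,3) = exp(-r*dt) * [p*0.000000 + (1-p)*0.000000] = 0.000000
  V(2,0) = exp(-r*dt) * [p*97.478488 + (1-p)*22.780274] = 55.906250
  V(2,1) = exp(-r*dt) * [p*22.780274 + (1-p)*0.000000] = 10.150694
  V(2,2) = exp(-r*dt) * [p*0.000000 + (1-p)*0.000000] = 0.000000
  V(1,0) = exp(-r*dt) * [p*55.906250 + (1-p)*10.150694] = 30.468169
  V(1,1) = exp(-r*dt) * [p*10.150694 + (1-p)*0.000000] = 4.523062
  V(0,0) = exp(-r*dt) * [p*30.468169 + (1-p)*4.523062] = 16.052427

Answer: Price = V(0,0) = 16.0524


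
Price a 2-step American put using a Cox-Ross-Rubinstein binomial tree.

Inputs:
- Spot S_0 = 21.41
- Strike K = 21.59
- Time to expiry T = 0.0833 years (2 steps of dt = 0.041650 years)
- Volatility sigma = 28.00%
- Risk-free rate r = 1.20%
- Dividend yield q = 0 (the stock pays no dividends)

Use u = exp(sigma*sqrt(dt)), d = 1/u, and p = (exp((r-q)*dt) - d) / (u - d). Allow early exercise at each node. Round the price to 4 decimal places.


dt = T/N = 0.041650
u = exp(sigma*sqrt(dt)) = 1.058808; d = 1/u = 0.944459
p = (exp((r-q)*dt) - d) / (u - d) = 0.490090
Discount per step: exp(-r*dt) = 0.999500
Stock lattice S(k, i) with i counting down-moves:
  k=0: S(0,0) = 21.4100
  k=1: S(1,0) = 22.6691; S(1,1) = 20.2209
  k=2: S(2,0) = 24.0022; S(2,1) = 21.4100; S(2,2) = 19.0978
Terminal payoffs V(N, i) = max(K - S_T, 0):
  V(2,0) = 0.000000; V(2,1) = 0.180000; V(2,2) = 2.492232
Backward induction: V(k, i) = exp(-r*dt) * [p * V(k+1, i) + (1-p) * V(k+1, i+1)]; then take max(V_cont, immediate exercise) for American.
  V(1,0) = exp(-r*dt) * [p*0.000000 + (1-p)*0.180000] = 0.091738; exercise = 0.000000; V(1,0) = max -> 0.091738
  V(1,1) = exp(-r*dt) * [p*0.180000 + (1-p)*2.492232] = 1.358351; exercise = 1.369139; V(1,1) = max -> 1.369139
  V(0,0) = exp(-r*dt) * [p*0.091738 + (1-p)*1.369139] = 0.742726; exercise = 0.180000; V(0,0) = max -> 0.742726

Answer: Price = V(0,0) = 0.7427


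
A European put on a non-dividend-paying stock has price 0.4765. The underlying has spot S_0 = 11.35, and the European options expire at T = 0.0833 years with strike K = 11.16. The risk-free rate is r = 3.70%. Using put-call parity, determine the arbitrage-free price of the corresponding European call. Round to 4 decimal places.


Answer: Call price = 0.7008

Derivation:
Put-call parity: C - P = S_0 * exp(-qT) - K * exp(-rT).
S_0 * exp(-qT) = 11.3500 * 1.00000000 = 11.35000000
K * exp(-rT) = 11.1600 * 0.99692264 = 11.12565672
C = P + S*exp(-qT) - K*exp(-rT)
C = 0.4765 + 11.35000000 - 11.12565672 = 0.7008


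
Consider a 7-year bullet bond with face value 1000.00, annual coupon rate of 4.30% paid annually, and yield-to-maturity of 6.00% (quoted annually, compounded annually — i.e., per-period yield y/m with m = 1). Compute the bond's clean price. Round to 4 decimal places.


Answer: Price = 905.0995

Derivation:
Coupon per period c = face * coupon_rate / m = 43.000000
Periods per year m = 1; per-period yield y/m = 0.060000
Number of cashflows N = 7
Cashflows (t years, CF_t, discount factor 1/(1+y/m)^(m*t), PV):
  t = 1.0000: CF_t = 43.000000, DF = 0.943396, PV = 40.566038
  t = 2.0000: CF_t = 43.000000, DF = 0.889996, PV = 38.269847
  t = 3.0000: CF_t = 43.000000, DF = 0.839619, PV = 36.103629
  t = 4.0000: CF_t = 43.000000, DF = 0.792094, PV = 34.060028
  t = 5.0000: CF_t = 43.000000, DF = 0.747258, PV = 32.132101
  t = 6.0000: CF_t = 43.000000, DF = 0.704961, PV = 30.313303
  t = 7.0000: CF_t = 1043.000000, DF = 0.665057, PV = 693.654570
Price P = sum_t PV_t = 905.099516


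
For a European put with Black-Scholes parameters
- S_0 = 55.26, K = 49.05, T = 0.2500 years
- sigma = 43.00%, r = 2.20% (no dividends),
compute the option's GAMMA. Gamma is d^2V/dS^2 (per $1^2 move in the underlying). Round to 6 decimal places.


d1 = 0.6875424813; d2 = 0.4725424813
phi(d1) = 0.3149643362; exp(-qT) = 1.0000000000; exp(-rT) = 0.9945150973
Gamma = exp(-qT) * phi(d1) / (S * sigma * sqrt(T)) = 1.0000000000 * 0.3149643362 / (55.2600 * 0.4300 * 0.5000000000) = 0.026510

Answer: Gamma = 0.026510


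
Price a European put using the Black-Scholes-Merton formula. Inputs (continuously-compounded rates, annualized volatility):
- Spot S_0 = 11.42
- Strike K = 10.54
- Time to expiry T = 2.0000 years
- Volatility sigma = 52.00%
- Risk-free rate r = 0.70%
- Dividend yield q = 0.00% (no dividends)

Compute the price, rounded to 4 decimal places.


d1 = (ln(S/K) + (r - q + 0.5*sigma^2) * T) / (sigma * sqrt(T)) = 0.49577522
d2 = d1 - sigma * sqrt(T) = -0.23961583
exp(-rT) = 0.98609754; exp(-qT) = 1.00000000
P = K * exp(-rT) * N(-d2) - S_0 * exp(-qT) * N(-d1)
N(-d1) = 0.31002650; N(-d2) = 0.59468595
P = 10.5400 * 0.98609754 * 0.59468595 - 11.4200 * 1.00000000 * 0.31002650 = 2.6403

Answer: Price = 2.6403


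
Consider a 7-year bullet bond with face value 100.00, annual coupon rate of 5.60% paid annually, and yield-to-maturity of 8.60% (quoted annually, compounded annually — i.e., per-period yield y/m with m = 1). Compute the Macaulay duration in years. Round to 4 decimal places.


Coupon per period c = face * coupon_rate / m = 5.600000
Periods per year m = 1; per-period yield y/m = 0.086000
Number of cashflows N = 7
Cashflows (t years, CF_t, discount factor 1/(1+y/m)^(m*t), PV):
  t = 1.0000: CF_t = 5.600000, DF = 0.920810, PV = 5.156538
  t = 2.0000: CF_t = 5.600000, DF = 0.847892, PV = 4.748193
  t = 3.0000: CF_t = 5.600000, DF = 0.780747, PV = 4.372185
  t = 4.0000: CF_t = 5.600000, DF = 0.718920, PV = 4.025953
  t = 5.0000: CF_t = 5.600000, DF = 0.661989, PV = 3.707139
  t = 6.0000: CF_t = 5.600000, DF = 0.609566, PV = 3.413572
  t = 7.0000: CF_t = 105.600000, DF = 0.561295, PV = 59.272759
Price P = sum_t PV_t = 84.696339
Macaulay numerator sum_t t * PV_t:
  t * PV_t at t = 1.0000: 5.156538
  t * PV_t at t = 2.0000: 9.496386
  t * PV_t at t = 3.0000: 13.116556
  t * PV_t at t = 4.0000: 16.103813
  t * PV_t at t = 5.0000: 18.535696
  t * PV_t at t = 6.0000: 20.481432
  t * PV_t at t = 7.0000: 414.909311
Macaulay duration D = (sum_t t * PV_t) / P = 497.799733 / 84.696339 = 5.877465

Answer: Macaulay duration = 5.8775 years


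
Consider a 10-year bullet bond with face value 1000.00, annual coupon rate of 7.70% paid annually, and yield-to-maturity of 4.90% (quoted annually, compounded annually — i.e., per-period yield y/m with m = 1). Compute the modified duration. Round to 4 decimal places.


Coupon per period c = face * coupon_rate / m = 77.000000
Periods per year m = 1; per-period yield y/m = 0.049000
Number of cashflows N = 10
Cashflows (t years, CF_t, discount factor 1/(1+y/m)^(m*t), PV):
  t = 1.0000: CF_t = 77.000000, DF = 0.953289, PV = 73.403241
  t = 2.0000: CF_t = 77.000000, DF = 0.908760, PV = 69.974491
  t = 3.0000: CF_t = 77.000000, DF = 0.866310, PV = 66.705902
  t = 4.0000: CF_t = 77.000000, DF = 0.825844, PV = 63.589992
  t = 5.0000: CF_t = 77.000000, DF = 0.787268, PV = 60.619630
  t = 6.0000: CF_t = 77.000000, DF = 0.750494, PV = 57.788018
  t = 7.0000: CF_t = 77.000000, DF = 0.715437, PV = 55.088673
  t = 8.0000: CF_t = 77.000000, DF = 0.682018, PV = 52.515417
  t = 9.0000: CF_t = 77.000000, DF = 0.650161, PV = 50.062361
  t = 10.0000: CF_t = 1077.000000, DF = 0.619791, PV = 667.514680
Price P = sum_t PV_t = 1217.262406
First compute Macaulay numerator sum_t t * PV_t:
  t * PV_t at t = 1.0000: 73.403241
  t * PV_t at t = 2.0000: 139.948982
  t * PV_t at t = 3.0000: 200.117706
  t * PV_t at t = 4.0000: 254.359969
  t * PV_t at t = 5.0000: 303.098152
  t * PV_t at t = 6.0000: 346.728105
  t * PV_t at t = 7.0000: 385.620708
  t * PV_t at t = 8.0000: 420.123337
  t * PV_t at t = 9.0000: 450.561253
  t * PV_t at t = 10.0000: 6675.146803
Macaulay duration D = 9249.108257 / 1217.262406 = 7.598286
Modified duration = D / (1 + y/m) = 7.598286 / (1 + 0.049000) = 7.243362

Answer: Modified duration = 7.2434


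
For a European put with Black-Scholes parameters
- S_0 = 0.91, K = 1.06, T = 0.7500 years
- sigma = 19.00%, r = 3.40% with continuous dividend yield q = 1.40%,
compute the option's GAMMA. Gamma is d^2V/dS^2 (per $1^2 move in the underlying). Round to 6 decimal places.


Answer: Gamma = 1.984366

Derivation:
d1 = -0.7538498175; d2 = -0.9183946442
phi(d1) = 0.3002669679; exp(-qT) = 0.9895549326; exp(-rT) = 0.9748223790
Gamma = exp(-qT) * phi(d1) / (S * sigma * sqrt(T)) = 0.9895549326 * 0.3002669679 / (0.9100 * 0.1900 * 0.8660254038) = 1.984366


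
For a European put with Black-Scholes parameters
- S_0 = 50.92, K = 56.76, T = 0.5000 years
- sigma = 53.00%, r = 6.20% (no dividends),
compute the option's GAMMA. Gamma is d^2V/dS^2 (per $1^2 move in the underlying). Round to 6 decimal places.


Answer: Gamma = 0.020901

Derivation:
d1 = -0.0196150850; d2 = -0.3943816790
phi(d1) = 0.3988655410; exp(-qT) = 1.0000000000; exp(-rT) = 0.9694755731
Gamma = exp(-qT) * phi(d1) / (S * sigma * sqrt(T)) = 1.0000000000 * 0.3988655410 / (50.9200 * 0.5300 * 0.7071067812) = 0.020901


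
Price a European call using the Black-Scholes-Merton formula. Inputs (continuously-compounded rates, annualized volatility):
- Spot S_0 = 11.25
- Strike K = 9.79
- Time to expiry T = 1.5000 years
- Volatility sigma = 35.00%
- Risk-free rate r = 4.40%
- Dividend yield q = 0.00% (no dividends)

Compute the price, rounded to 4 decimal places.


Answer: Price = 2.9656

Derivation:
d1 = (ln(S/K) + (r - q + 0.5*sigma^2) * T) / (sigma * sqrt(T)) = 0.69257963
d2 = d1 - sigma * sqrt(T) = 0.26391892
exp(-rT) = 0.93613086; exp(-qT) = 1.00000000
C = S_0 * exp(-qT) * N(d1) - K * exp(-rT) * N(d2)
N(d1) = 0.75571330; N(d2) = 0.60407880
C = 11.2500 * 1.00000000 * 0.75571330 - 9.7900 * 0.93613086 * 0.60407880 = 2.9656


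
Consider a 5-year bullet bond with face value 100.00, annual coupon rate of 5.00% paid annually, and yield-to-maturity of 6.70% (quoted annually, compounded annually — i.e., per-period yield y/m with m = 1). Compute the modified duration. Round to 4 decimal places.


Coupon per period c = face * coupon_rate / m = 5.000000
Periods per year m = 1; per-period yield y/m = 0.067000
Number of cashflows N = 5
Cashflows (t years, CF_t, discount factor 1/(1+y/m)^(m*t), PV):
  t = 1.0000: CF_t = 5.000000, DF = 0.937207, PV = 4.686036
  t = 2.0000: CF_t = 5.000000, DF = 0.878357, PV = 4.391786
  t = 3.0000: CF_t = 5.000000, DF = 0.823203, PV = 4.116013
  t = 4.0000: CF_t = 5.000000, DF = 0.771511, PV = 3.857557
  t = 5.0000: CF_t = 105.000000, DF = 0.723066, PV = 75.921923
Price P = sum_t PV_t = 92.973315
First compute Macaulay numerator sum_t t * PV_t:
  t * PV_t at t = 1.0000: 4.686036
  t * PV_t at t = 2.0000: 8.783572
  t * PV_t at t = 3.0000: 12.348039
  t * PV_t at t = 4.0000: 15.430227
  t * PV_t at t = 5.0000: 379.609617
Macaulay duration D = 420.857491 / 92.973315 = 4.526648
Modified duration = D / (1 + y/m) = 4.526648 / (1 + 0.067000) = 4.242407

Answer: Modified duration = 4.2424


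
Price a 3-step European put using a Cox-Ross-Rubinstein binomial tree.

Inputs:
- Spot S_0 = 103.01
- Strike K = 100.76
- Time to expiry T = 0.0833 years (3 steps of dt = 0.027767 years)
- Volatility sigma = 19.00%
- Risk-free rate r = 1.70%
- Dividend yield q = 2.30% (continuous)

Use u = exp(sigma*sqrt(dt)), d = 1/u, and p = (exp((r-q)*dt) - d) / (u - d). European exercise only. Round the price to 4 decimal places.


Answer: Price = V(0,0) = 1.3083

Derivation:
dt = T/N = 0.027767
u = exp(sigma*sqrt(dt)) = 1.032167; d = 1/u = 0.968836
p = (exp((r-q)*dt) - d) / (u - d) = 0.489455
Discount per step: exp(-r*dt) = 0.999528
Stock lattice S(k, i) with i counting down-moves:
  k=0: S(0,0) = 103.0100
  k=1: S(1,0) = 106.3235; S(1,1) = 99.7998
  k=2: S(2,0) = 109.7436; S(2,1) = 103.0100; S(2,2) = 96.6896
  k=3: S(3,0) = 113.2737; S(3,1) = 106.3235; S(3,2) = 99.7998; S(3,3) = 93.6763
Terminal payoffs V(N, i) = max(K - S_T, 0):
  V(3,0) = 0.000000; V(3,1) = 0.000000; V(3,2) = 0.960244; V(3,3) = 7.083714
Backward induction: V(k, i) = exp(-r*dt) * [p * V(k+1, i) + (1-p) * V(k+1, i+1)].
  V(2,0) = exp(-r*dt) * [p*0.000000 + (1-p)*0.000000] = 0.000000
  V(2,1) = exp(-r*dt) * [p*0.000000 + (1-p)*0.960244] = 0.490016
  V(2,2) = exp(-r*dt) * [p*0.960244 + (1-p)*7.083714] = 4.084621
  V(1,0) = exp(-r*dt) * [p*0.000000 + (1-p)*0.490016] = 0.250057
  V(1,1) = exp(-r*dt) * [p*0.490016 + (1-p)*4.084621] = 2.324126
  V(0,0) = exp(-r*dt) * [p*0.250057 + (1-p)*2.324126] = 1.308345


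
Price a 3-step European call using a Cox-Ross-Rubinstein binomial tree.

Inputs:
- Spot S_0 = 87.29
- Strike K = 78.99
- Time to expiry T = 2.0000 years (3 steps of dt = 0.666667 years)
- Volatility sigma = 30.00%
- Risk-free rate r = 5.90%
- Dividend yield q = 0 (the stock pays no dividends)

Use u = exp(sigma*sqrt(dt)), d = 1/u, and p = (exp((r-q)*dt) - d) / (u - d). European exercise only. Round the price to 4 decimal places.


Answer: Price = V(0,0) = 24.1429

Derivation:
dt = T/N = 0.666667
u = exp(sigma*sqrt(dt)) = 1.277556; d = 1/u = 0.782744
p = (exp((r-q)*dt) - d) / (u - d) = 0.520143
Discount per step: exp(-r*dt) = 0.961430
Stock lattice S(k, i) with i counting down-moves:
  k=0: S(0,0) = 87.2900
  k=1: S(1,0) = 111.5179; S(1,1) = 68.3258
  k=2: S(2,0) = 142.4703; S(2,1) = 87.2900; S(2,2) = 53.4816
  k=3: S(3,0) = 182.0139; S(3,1) = 111.5179; S(3,2) = 68.3258; S(3,3) = 41.8624
Terminal payoffs V(N, i) = max(S_T - K, 0):
  V(3,0) = 103.023859; V(3,1) = 32.527874; V(3,2) = 0.000000; V(3,3) = 0.000000
Backward induction: V(k, i) = exp(-r*dt) * [p * V(k+1, i) + (1-p) * V(k+1, i+1)].
  V(2,0) = exp(-r*dt) * [p*103.023859 + (1-p)*32.527874] = 66.526973
  V(2,1) = exp(-r*dt) * [p*32.527874 + (1-p)*0.000000] = 16.266567
  V(2,2) = exp(-r*dt) * [p*0.000000 + (1-p)*0.000000] = 0.000000
  V(1,0) = exp(-r*dt) * [p*66.526973 + (1-p)*16.266567] = 40.773436
  V(1,1) = exp(-r*dt) * [p*16.266567 + (1-p)*0.000000] = 8.134599
  V(0,0) = exp(-r*dt) * [p*40.773436 + (1-p)*8.134599] = 24.142907


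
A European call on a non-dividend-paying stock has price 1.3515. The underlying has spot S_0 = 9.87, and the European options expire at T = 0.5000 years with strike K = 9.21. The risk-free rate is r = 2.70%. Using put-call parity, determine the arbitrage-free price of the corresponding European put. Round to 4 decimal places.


Answer: Put price = 0.5680

Derivation:
Put-call parity: C - P = S_0 * exp(-qT) - K * exp(-rT).
S_0 * exp(-qT) = 9.8700 * 1.00000000 = 9.87000000
K * exp(-rT) = 9.2100 * 0.98659072 = 9.08650050
P = C - S*exp(-qT) + K*exp(-rT)
P = 1.3515 - 9.87000000 + 9.08650050 = 0.5680


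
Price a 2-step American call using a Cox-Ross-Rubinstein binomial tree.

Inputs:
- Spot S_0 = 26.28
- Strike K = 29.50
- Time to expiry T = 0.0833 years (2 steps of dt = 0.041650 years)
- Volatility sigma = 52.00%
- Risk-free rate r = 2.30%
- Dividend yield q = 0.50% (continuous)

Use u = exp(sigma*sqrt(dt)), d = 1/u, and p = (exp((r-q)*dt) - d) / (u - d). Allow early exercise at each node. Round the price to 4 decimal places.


Answer: Price = V(0,0) = 0.6800

Derivation:
dt = T/N = 0.041650
u = exp(sigma*sqrt(dt)) = 1.111959; d = 1/u = 0.899314
p = (exp((r-q)*dt) - d) / (u - d) = 0.477021
Discount per step: exp(-r*dt) = 0.999043
Stock lattice S(k, i) with i counting down-moves:
  k=0: S(0,0) = 26.2800
  k=1: S(1,0) = 29.2223; S(1,1) = 23.6340
  k=2: S(2,0) = 32.4940; S(2,1) = 26.2800; S(2,2) = 21.2543
Terminal payoffs V(N, i) = max(S_T - K, 0):
  V(2,0) = 2.993980; V(2,1) = 0.000000; V(2,2) = 0.000000
Backward induction: V(k, i) = exp(-r*dt) * [p * V(k+1, i) + (1-p) * V(k+1, i+1)]; then take max(V_cont, immediate exercise) for American.
  V(1,0) = exp(-r*dt) * [p*2.993980 + (1-p)*0.000000] = 1.426824; exercise = 0.000000; V(1,0) = max -> 1.426824
  V(1,1) = exp(-r*dt) * [p*0.000000 + (1-p)*0.000000] = 0.000000; exercise = 0.000000; V(1,1) = max -> 0.000000
  V(0,0) = exp(-r*dt) * [p*1.426824 + (1-p)*0.000000] = 0.679973; exercise = 0.000000; V(0,0) = max -> 0.679973


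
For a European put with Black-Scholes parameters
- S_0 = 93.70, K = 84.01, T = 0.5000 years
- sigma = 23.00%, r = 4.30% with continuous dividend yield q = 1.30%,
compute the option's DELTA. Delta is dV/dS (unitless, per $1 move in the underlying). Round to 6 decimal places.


Answer: Delta = -0.197832

Derivation:
d1 = 0.8447611021; d2 = 0.6821265424
phi(d1) = 0.2792216989; exp(-qT) = 0.9935210793; exp(-rT) = 0.9787294775
N(-d1) = 0.1991221183
Delta = -exp(-qT) * N(-d1) = -0.9935210793 * 0.1991221183 = -0.197832


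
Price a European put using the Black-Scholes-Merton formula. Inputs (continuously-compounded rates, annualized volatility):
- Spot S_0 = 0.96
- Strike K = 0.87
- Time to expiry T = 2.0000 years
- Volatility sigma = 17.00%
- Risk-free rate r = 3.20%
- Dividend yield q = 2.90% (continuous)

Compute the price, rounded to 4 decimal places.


Answer: Price = 0.0451

Derivation:
d1 = (ln(S/K) + (r - q + 0.5*sigma^2) * T) / (sigma * sqrt(T)) = 0.55462159
d2 = d1 - sigma * sqrt(T) = 0.31420528
exp(-rT) = 0.93800500; exp(-qT) = 0.94364995
P = K * exp(-rT) * N(-d2) - S_0 * exp(-qT) * N(-d1)
N(-d1) = 0.28957676; N(-d2) = 0.37668257
P = 0.8700 * 0.93800500 * 0.37668257 - 0.9600 * 0.94364995 * 0.28957676 = 0.0451


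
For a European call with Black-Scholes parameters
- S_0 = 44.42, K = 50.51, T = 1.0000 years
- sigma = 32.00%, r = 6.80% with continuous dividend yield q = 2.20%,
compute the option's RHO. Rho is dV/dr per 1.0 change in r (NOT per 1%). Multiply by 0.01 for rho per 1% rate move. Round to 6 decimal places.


Answer: Rho = 15.953033

Derivation:
d1 = -0.0977547438; d2 = -0.4177547438
phi(d1) = 0.3970406827; exp(-qT) = 0.9782402351; exp(-rT) = 0.9342604736
N(d2) = 0.3380632212
Rho = K*T*exp(-rT)*N(d2) = 50.5100 * 1.0000 * 0.9342604736 * 0.3380632212 = 15.953033


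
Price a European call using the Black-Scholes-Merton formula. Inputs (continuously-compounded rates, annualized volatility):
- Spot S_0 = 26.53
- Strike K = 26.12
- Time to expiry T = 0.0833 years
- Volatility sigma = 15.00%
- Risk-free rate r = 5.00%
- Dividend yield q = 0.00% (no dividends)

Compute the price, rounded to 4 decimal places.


Answer: Price = 0.7593

Derivation:
d1 = (ln(S/K) + (r - q + 0.5*sigma^2) * T) / (sigma * sqrt(T)) = 0.47761013
d2 = d1 - sigma * sqrt(T) = 0.43431752
exp(-rT) = 0.99584366; exp(-qT) = 1.00000000
C = S_0 * exp(-qT) * N(d1) - K * exp(-rT) * N(d2)
N(d1) = 0.68353614; N(d2) = 0.66797106
C = 26.5300 * 1.00000000 * 0.68353614 - 26.1200 * 0.99584366 * 0.66797106 = 0.7593


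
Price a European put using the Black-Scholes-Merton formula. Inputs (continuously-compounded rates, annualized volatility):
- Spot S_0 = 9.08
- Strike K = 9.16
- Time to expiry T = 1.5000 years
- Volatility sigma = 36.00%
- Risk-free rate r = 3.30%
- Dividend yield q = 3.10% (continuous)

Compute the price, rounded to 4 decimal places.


d1 = (ln(S/K) + (r - q + 0.5*sigma^2) * T) / (sigma * sqrt(T)) = 0.20736295
d2 = d1 - sigma * sqrt(T) = -0.23354521
exp(-rT) = 0.95170516; exp(-qT) = 0.95456456
P = K * exp(-rT) * N(-d2) - S_0 * exp(-qT) * N(-d1)
N(-d1) = 0.41786321; N(-d2) = 0.59233097
P = 9.1600 * 0.95170516 * 0.59233097 - 9.0800 * 0.95456456 * 0.41786321 = 1.5419

Answer: Price = 1.5419


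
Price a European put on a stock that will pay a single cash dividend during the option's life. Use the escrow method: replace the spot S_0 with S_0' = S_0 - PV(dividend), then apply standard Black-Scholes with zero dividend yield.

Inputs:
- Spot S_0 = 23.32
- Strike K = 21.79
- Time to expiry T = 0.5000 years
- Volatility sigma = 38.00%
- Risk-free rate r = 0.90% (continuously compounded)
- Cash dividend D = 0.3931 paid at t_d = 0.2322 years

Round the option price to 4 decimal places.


PV(D) = D * exp(-r * t_d) = 0.3931 * 0.99791238 = 0.39227936
S_0' = S_0 - PV(D) = 23.3200 - 0.39227936 = 22.92772064
d1 = (ln(S_0'/K) + (r + sigma^2/2)*T) / (sigma*sqrt(T)) = 0.34051113
d2 = d1 - sigma*sqrt(T) = 0.07181056
exp(-rT) = 0.99551011
N(-d1) = 0.36673582; N(-d2) = 0.47137634
P = K * exp(-rT) * N(-d2) - S_0' * N(-d1) = 21.7900 * 0.99551011 * 0.47137634 - 22.92772064 * 0.36673582 = 1.8168

Answer: Price = 1.8168


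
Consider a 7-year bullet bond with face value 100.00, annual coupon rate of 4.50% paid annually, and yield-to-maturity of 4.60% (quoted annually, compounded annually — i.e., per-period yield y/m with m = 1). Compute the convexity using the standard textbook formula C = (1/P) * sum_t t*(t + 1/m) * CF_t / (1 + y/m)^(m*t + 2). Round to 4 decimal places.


Answer: Convexity = 43.0203

Derivation:
Coupon per period c = face * coupon_rate / m = 4.500000
Periods per year m = 1; per-period yield y/m = 0.046000
Number of cashflows N = 7
Cashflows (t years, CF_t, discount factor 1/(1+y/m)^(m*t), PV):
  t = 1.0000: CF_t = 4.500000, DF = 0.956023, PV = 4.302103
  t = 2.0000: CF_t = 4.500000, DF = 0.913980, PV = 4.112909
  t = 3.0000: CF_t = 4.500000, DF = 0.873786, PV = 3.932036
  t = 4.0000: CF_t = 4.500000, DF = 0.835359, PV = 3.759116
  t = 5.0000: CF_t = 4.500000, DF = 0.798623, PV = 3.593802
  t = 6.0000: CF_t = 4.500000, DF = 0.763501, PV = 3.435757
  t = 7.0000: CF_t = 104.500000, DF = 0.729925, PV = 76.277157
Price P = sum_t PV_t = 99.412880
Convexity numerator sum_t t*(t + 1/m) * CF_t / (1+y/m)^(m*t + 2):
  t = 1.0000: term = 7.864072
  t = 2.0000: term = 22.554698
  t = 3.0000: term = 43.125619
  t = 4.0000: term = 68.715135
  t = 5.0000: term = 98.539868
  t = 6.0000: term = 131.888925
  t = 7.0000: term = 3904.084030
Convexity = (1/P) * sum = 4276.772346 / 99.412880 = 43.020304


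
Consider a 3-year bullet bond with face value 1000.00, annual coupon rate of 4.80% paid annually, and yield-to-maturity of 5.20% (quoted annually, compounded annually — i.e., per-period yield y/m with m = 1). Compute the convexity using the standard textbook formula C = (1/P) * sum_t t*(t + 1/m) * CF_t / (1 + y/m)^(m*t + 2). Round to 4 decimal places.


Coupon per period c = face * coupon_rate / m = 48.000000
Periods per year m = 1; per-period yield y/m = 0.052000
Number of cashflows N = 3
Cashflows (t years, CF_t, discount factor 1/(1+y/m)^(m*t), PV):
  t = 1.0000: CF_t = 48.000000, DF = 0.950570, PV = 45.627376
  t = 2.0000: CF_t = 48.000000, DF = 0.903584, PV = 43.372031
  t = 3.0000: CF_t = 1048.000000, DF = 0.858920, PV = 900.148295
Price P = sum_t PV_t = 989.147702
Convexity numerator sum_t t*(t + 1/m) * CF_t / (1+y/m)^(m*t + 2):
  t = 1.0000: term = 82.456332
  t = 2.0000: term = 235.141632
  t = 3.0000: term = 9760.314899
Convexity = (1/P) * sum = 10077.912863 / 989.147702 = 10.188481

Answer: Convexity = 10.1885


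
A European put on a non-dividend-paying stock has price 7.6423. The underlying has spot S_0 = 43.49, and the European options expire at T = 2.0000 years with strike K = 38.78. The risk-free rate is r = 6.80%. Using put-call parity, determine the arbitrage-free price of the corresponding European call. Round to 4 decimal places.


Answer: Call price = 17.2835

Derivation:
Put-call parity: C - P = S_0 * exp(-qT) - K * exp(-rT).
S_0 * exp(-qT) = 43.4900 * 1.00000000 = 43.49000000
K * exp(-rT) = 38.7800 * 0.87284263 = 33.84883729
C = P + S*exp(-qT) - K*exp(-rT)
C = 7.6423 + 43.49000000 - 33.84883729 = 17.2835


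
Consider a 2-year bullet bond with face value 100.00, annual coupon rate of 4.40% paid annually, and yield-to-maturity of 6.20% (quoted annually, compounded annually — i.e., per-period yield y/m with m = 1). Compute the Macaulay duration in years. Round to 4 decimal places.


Answer: Macaulay duration = 1.9572 years

Derivation:
Coupon per period c = face * coupon_rate / m = 4.400000
Periods per year m = 1; per-period yield y/m = 0.062000
Number of cashflows N = 2
Cashflows (t years, CF_t, discount factor 1/(1+y/m)^(m*t), PV):
  t = 1.0000: CF_t = 4.400000, DF = 0.941620, PV = 4.143126
  t = 2.0000: CF_t = 104.400000, DF = 0.886647, PV = 92.565993
Price P = sum_t PV_t = 96.709119
Macaulay numerator sum_t t * PV_t:
  t * PV_t at t = 1.0000: 4.143126
  t * PV_t at t = 2.0000: 185.131986
Macaulay duration D = (sum_t t * PV_t) / P = 189.275113 / 96.709119 = 1.957159


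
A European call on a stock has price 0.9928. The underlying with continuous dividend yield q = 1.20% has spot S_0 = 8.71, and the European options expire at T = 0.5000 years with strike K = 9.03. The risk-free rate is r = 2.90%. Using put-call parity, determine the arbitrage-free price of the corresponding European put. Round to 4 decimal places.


Answer: Put price = 1.2349

Derivation:
Put-call parity: C - P = S_0 * exp(-qT) - K * exp(-rT).
S_0 * exp(-qT) = 8.7100 * 0.99401796 = 8.65789647
K * exp(-rT) = 9.0300 * 0.98560462 = 8.90000971
P = C - S*exp(-qT) + K*exp(-rT)
P = 0.9928 - 8.65789647 + 8.90000971 = 1.2349


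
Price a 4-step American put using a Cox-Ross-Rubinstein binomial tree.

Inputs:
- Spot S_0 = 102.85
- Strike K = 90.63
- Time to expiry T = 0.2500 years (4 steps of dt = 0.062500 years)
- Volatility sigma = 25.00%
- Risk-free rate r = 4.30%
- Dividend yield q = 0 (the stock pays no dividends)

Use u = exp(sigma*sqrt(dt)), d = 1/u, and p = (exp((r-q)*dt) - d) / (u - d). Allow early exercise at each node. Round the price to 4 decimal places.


dt = T/N = 0.062500
u = exp(sigma*sqrt(dt)) = 1.064494; d = 1/u = 0.939413
p = (exp((r-q)*dt) - d) / (u - d) = 0.505895
Discount per step: exp(-r*dt) = 0.997316
Stock lattice S(k, i) with i counting down-moves:
  k=0: S(0,0) = 102.8500
  k=1: S(1,0) = 109.4833; S(1,1) = 96.6186
  k=2: S(2,0) = 116.5443; S(2,1) = 102.8500; S(2,2) = 90.7648
  k=3: S(3,0) = 124.0608; S(3,1) = 109.4833; S(3,2) = 96.6186; S(3,3) = 85.2656
  k=4: S(4,0) = 132.0620; S(4,1) = 116.5443; S(4,2) = 102.8500; S(4,3) = 90.7648; S(4,4) = 80.0997
Terminal payoffs V(N, i) = max(K - S_T, 0):
  V(4,0) = 0.000000; V(4,1) = 0.000000; V(4,2) = 0.000000; V(4,3) = 0.000000; V(4,4) = 10.530339
Backward induction: V(k, i) = exp(-r*dt) * [p * V(k+1, i) + (1-p) * V(k+1, i+1)]; then take max(V_cont, immediate exercise) for American.
  V(3,0) = exp(-r*dt) * [p*0.000000 + (1-p)*0.000000] = 0.000000; exercise = 0.000000; V(3,0) = max -> 0.000000
  V(3,1) = exp(-r*dt) * [p*0.000000 + (1-p)*0.000000] = 0.000000; exercise = 0.000000; V(3,1) = max -> 0.000000
  V(3,2) = exp(-r*dt) * [p*0.000000 + (1-p)*0.000000] = 0.000000; exercise = 0.000000; V(3,2) = max -> 0.000000
  V(3,3) = exp(-r*dt) * [p*0.000000 + (1-p)*10.530339] = 5.189129; exercise = 5.364355; V(3,3) = max -> 5.364355
  V(2,0) = exp(-r*dt) * [p*0.000000 + (1-p)*0.000000] = 0.000000; exercise = 0.000000; V(2,0) = max -> 0.000000
  V(2,1) = exp(-r*dt) * [p*0.000000 + (1-p)*0.000000] = 0.000000; exercise = 0.000000; V(2,1) = max -> 0.000000
  V(2,2) = exp(-r*dt) * [p*0.000000 + (1-p)*5.364355] = 2.643441; exercise = 0.000000; V(2,2) = max -> 2.643441
  V(1,0) = exp(-r*dt) * [p*0.000000 + (1-p)*0.000000] = 0.000000; exercise = 0.000000; V(1,0) = max -> 0.000000
  V(1,1) = exp(-r*dt) * [p*0.000000 + (1-p)*2.643441] = 1.302632; exercise = 0.000000; V(1,1) = max -> 1.302632
  V(0,0) = exp(-r*dt) * [p*0.000000 + (1-p)*1.302632] = 0.641909; exercise = 0.000000; V(0,0) = max -> 0.641909

Answer: Price = V(0,0) = 0.6419


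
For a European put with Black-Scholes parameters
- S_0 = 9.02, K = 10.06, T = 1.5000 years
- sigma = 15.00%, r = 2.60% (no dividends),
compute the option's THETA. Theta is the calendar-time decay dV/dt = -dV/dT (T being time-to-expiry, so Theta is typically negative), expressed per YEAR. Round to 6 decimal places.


Answer: Theta = -0.039711

Derivation:
d1 = -0.2898444775; d2 = -0.4735562082
phi(d1) = 0.3825318184; exp(-qT) = 1.0000000000; exp(-rT) = 0.9617507091
Theta = -S*exp(-qT)*phi(d1)*sigma/(2*sqrt(T)) + r*K*exp(-rT)*N(-d2) - q*S*exp(-qT)*N(-d1)
N(-d1) = 0.6140323902; N(-d2) = 0.6820917951; sqrt(T) = 1.2247448714
Term 1 = -9.0200 * 1.0000000000 * 0.3825318184 * 0.1500 / (2 * 1.2247448714) = -0.2112952511
Term 2 = 0.0260 * 10.0600 * 0.9617507091 * 0.6820917951 = 0.1715839531
Term 3 = 0 (no dividend yield, q = 0)
Theta = -0.2112952511 + (0.1715839531) + (0.0000000000) = -0.039711
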